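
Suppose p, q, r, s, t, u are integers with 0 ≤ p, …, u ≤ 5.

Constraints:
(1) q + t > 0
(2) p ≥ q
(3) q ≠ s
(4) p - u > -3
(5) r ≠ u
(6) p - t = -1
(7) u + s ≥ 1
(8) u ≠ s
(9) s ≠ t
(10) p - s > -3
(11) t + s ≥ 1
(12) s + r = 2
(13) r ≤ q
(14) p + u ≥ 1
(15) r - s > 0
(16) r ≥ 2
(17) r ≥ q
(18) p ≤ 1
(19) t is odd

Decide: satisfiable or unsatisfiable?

Unsatisfiable

From constraints 13 and 16: q ≥ r and r ≥ 2, so q ≥ 2. From constraints 2 and 18: q ≤ p and p ≤ 1, so q ≤ 1. But 1 < 2, so no value of q works.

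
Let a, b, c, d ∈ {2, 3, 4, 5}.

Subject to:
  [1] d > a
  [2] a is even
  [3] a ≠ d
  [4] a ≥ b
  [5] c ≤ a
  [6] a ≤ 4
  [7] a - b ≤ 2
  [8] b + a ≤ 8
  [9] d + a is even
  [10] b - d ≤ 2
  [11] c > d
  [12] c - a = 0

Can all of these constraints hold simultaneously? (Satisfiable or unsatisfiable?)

Constraints 1, 5, and 11 give c ≤ a, a < d, d < c. Chaining: c ≤ a < d < c, which forces c < c — impossible.

Unsatisfiable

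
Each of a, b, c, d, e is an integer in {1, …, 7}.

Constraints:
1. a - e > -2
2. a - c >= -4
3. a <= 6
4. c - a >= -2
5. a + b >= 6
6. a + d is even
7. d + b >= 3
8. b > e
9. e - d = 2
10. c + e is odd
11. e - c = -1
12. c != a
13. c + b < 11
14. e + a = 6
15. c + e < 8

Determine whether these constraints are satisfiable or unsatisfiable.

Satisfiable

Setting (a, b, c, d, e) = (3, 4, 4, 1, 3) satisfies everything: constraint 1: a - e = 0; constraint 2: a - c = -1, and the others follow.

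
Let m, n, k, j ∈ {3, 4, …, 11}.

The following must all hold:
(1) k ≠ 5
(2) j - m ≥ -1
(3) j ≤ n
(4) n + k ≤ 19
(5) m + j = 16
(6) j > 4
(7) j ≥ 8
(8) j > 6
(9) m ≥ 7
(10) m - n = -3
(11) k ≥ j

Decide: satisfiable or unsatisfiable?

Satisfiable

The assignment m = 8, n = 11, k = 8, j = 8 works:
  constraint 2 holds since j - m = 0.
  constraint 4 holds since n + k = 19.
The rest check out directly.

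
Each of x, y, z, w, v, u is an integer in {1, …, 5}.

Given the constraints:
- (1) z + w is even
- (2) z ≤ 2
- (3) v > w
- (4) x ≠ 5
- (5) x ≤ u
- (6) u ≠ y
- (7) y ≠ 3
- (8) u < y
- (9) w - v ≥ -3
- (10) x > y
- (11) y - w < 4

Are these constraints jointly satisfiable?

Constraints 5, 8, and 10 give y < x, x ≤ u, u < y. Chaining: y < x ≤ u < y, which forces y < y — impossible.

Unsatisfiable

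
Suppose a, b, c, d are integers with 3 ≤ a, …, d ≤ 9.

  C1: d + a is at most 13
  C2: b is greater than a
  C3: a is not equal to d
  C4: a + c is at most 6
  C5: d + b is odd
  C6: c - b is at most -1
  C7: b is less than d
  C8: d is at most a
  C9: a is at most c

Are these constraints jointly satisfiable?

Constraints 2, 7, and 8 give b < d, d ≤ a, a < b. Chaining: b < d ≤ a < b, which forces b < b — impossible.

Unsatisfiable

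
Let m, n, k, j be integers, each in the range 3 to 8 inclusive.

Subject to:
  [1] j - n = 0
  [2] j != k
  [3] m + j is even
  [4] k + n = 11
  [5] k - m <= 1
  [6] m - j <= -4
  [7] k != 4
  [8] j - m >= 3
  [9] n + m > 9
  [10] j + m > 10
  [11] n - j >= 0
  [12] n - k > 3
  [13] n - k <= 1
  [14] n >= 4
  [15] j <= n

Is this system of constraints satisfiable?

Constraints 5, 6, 11, and 13 give j − m ≥ 4, m − k ≥ -1, k − n ≥ -1, n − j ≥ 0.
Adding all 4 inequalities: the left sides telescope to 0, and the right sides sum to 4 + (-1) + (-1) + 0 = 2. So 0 ≥ 2, which is false.

Unsatisfiable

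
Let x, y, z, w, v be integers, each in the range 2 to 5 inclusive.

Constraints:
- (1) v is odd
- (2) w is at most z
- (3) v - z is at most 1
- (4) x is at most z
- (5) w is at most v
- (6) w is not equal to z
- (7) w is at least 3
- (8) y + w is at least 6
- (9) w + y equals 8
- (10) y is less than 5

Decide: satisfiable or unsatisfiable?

Setting (x, y, z, w, v) = (2, 4, 5, 4, 5) satisfies everything: constraint 3: v - z = 0; constraint 8: y + w = 8, and the others follow.

Satisfiable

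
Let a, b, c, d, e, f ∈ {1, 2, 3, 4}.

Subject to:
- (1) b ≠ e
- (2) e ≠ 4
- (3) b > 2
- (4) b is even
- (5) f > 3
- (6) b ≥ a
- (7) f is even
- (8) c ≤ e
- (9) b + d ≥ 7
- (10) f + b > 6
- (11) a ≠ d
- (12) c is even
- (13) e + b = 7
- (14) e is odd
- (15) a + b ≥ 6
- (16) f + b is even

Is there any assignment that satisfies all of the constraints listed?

Satisfiable

Try a = 3, b = 4, c = 2, d = 4, e = 3, f = 4.
Check constraint 9: b + d = 8; constraint 10: f + b = 8. The remaining constraints are straightforward to verify.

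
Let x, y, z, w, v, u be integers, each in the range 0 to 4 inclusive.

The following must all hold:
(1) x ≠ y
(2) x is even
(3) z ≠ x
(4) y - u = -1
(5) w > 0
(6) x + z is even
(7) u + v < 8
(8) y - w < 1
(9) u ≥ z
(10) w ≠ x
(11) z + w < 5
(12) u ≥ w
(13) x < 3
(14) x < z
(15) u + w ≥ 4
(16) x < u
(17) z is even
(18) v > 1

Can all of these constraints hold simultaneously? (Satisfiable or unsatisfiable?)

One satisfying assignment is x = 0, y = 1, z = 2, w = 2, v = 4, u = 2.
For the less obvious constraints — constraint 4: y - u = -1; constraint 7: u + v = 6 — and the others hold by inspection.

Satisfiable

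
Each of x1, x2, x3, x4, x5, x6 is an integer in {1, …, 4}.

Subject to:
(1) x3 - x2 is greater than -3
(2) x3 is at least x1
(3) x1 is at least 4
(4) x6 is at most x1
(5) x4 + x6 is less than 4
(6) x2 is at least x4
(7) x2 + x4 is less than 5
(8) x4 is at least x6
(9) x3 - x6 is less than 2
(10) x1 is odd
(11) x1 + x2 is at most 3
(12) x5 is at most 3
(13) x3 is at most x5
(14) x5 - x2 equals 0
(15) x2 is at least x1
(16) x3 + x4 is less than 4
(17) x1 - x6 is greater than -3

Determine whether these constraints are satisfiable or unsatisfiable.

Unsatisfiable

From constraints 2 and 3: x3 ≥ x1 and x1 ≥ 4, so x3 ≥ 4. From constraints 12 and 13: x3 ≤ x5 and x5 ≤ 3, so x3 ≤ 3. But 3 < 4, so no value of x3 works.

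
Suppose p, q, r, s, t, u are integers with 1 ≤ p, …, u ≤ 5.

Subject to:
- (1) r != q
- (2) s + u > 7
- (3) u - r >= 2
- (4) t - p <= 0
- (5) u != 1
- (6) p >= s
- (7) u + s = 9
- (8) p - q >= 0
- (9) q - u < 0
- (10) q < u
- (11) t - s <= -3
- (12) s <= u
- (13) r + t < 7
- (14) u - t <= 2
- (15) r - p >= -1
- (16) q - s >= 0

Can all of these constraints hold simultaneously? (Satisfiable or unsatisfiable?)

Constraints 3, 8, 11, 14, 15, and 16 give u − r ≥ 2, r − p ≥ -1, p − q ≥ 0, q − s ≥ 0, s − t ≥ 3, t − u ≥ -2.
Adding all 6 inequalities: the left sides telescope to 0, and the right sides sum to 2 + (-1) + 0 + 0 + 3 + (-2) = 2. So 0 ≥ 2, which is false.

Unsatisfiable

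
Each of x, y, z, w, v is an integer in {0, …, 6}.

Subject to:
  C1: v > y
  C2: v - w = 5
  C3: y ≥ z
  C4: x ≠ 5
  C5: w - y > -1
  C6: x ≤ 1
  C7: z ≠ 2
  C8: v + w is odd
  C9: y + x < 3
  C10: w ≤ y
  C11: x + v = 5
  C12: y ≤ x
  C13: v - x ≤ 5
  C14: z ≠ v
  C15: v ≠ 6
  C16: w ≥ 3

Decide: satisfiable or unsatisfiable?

From constraints 10 and 16: y ≥ w and w ≥ 3, so y ≥ 3. From constraints 6 and 12: y ≤ x and x ≤ 1, so y ≤ 1. But 1 < 3, so no value of y works.

Unsatisfiable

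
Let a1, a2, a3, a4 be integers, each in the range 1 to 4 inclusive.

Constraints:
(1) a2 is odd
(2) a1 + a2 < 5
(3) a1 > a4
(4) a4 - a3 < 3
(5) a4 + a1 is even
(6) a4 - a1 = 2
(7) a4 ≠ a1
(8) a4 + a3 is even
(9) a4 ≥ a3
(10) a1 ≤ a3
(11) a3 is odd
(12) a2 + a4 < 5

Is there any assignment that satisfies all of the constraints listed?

Unsatisfiable

Constraints 3, 9, and 10 give a4 < a1, a1 ≤ a3, a3 ≤ a4. Chaining: a4 < a1 ≤ a3 ≤ a4, which forces a4 < a4 — impossible.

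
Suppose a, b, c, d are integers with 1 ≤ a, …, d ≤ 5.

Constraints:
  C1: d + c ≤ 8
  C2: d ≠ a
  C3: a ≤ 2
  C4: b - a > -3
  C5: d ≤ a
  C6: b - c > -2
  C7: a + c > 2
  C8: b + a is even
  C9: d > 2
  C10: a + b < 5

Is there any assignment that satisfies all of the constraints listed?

Unsatisfiable

From constraint 9: d ≥ 3. From constraints 3 and 5: d ≤ a and a ≤ 2, so d ≤ 2. But 2 < 3, so no value of d works.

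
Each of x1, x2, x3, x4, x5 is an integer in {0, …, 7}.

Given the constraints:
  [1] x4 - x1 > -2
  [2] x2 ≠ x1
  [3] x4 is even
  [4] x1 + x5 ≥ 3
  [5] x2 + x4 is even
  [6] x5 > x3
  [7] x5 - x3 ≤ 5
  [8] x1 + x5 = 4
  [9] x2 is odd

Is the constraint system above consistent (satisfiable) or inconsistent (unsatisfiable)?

Constraint 9 makes x2 odd and constraint 3 makes x4 even, so x2 + x4 must be odd. Constraint 5 says x2 + x4 is even — contradiction.

Unsatisfiable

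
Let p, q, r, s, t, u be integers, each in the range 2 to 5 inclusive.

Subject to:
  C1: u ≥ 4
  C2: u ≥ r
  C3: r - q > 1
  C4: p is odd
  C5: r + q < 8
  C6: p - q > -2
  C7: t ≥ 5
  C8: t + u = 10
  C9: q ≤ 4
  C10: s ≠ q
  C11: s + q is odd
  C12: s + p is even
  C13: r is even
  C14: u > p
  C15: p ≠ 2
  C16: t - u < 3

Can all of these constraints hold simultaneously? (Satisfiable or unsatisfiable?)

Satisfiable

Try p = 3, q = 2, r = 4, s = 3, t = 5, u = 5.
Check constraint 3: r - q = 2; constraint 5: r + q = 6. The remaining constraints are straightforward to verify.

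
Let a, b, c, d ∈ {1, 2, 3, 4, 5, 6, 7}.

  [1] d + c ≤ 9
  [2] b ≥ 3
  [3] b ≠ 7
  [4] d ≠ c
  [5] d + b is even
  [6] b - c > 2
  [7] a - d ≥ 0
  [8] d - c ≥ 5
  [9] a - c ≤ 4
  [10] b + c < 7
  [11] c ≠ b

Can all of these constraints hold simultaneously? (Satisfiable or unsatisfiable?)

Unsatisfiable

Constraints 7, 8, and 9 give c − a ≥ -4, a − d ≥ 0, d − c ≥ 5.
Adding all 3 inequalities: the left sides telescope to 0, and the right sides sum to (-4) + 0 + 5 = 1. So 0 ≥ 1, which is false.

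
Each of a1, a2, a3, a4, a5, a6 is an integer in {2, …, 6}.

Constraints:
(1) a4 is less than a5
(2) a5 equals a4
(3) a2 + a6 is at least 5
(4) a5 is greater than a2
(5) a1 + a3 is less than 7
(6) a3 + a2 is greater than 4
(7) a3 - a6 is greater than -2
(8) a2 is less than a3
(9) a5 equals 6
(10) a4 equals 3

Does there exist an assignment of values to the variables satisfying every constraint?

Constraint 9 fixes a5 = 6 and constraint 10 fixes a4 = 3, but constraint 2 requires a5 = a4. Since 6 ≠ 3, contradiction.

Unsatisfiable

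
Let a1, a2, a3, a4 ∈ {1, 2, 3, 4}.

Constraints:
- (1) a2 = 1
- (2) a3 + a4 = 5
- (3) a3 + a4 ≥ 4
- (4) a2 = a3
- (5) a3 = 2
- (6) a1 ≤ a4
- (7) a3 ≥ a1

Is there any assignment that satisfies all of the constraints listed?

Unsatisfiable

Constraint 1 fixes a2 = 1 and constraint 5 fixes a3 = 2, but constraint 4 requires a2 = a3. Since 1 ≠ 2, contradiction.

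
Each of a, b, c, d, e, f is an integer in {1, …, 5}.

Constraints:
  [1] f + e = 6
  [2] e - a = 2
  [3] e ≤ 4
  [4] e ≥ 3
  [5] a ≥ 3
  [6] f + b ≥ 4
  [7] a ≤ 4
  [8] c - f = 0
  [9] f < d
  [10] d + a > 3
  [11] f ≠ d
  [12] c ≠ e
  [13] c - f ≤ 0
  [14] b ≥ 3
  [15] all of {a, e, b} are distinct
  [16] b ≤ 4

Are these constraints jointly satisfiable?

Constraints 3, 4, 5, 7, 14, and 16 confine each of a, e, b to the 2 values {3, 4}.
Constraint 15 requires all 3 of them to be distinct, but only 2 values are available — impossible by the pigeonhole principle.

Unsatisfiable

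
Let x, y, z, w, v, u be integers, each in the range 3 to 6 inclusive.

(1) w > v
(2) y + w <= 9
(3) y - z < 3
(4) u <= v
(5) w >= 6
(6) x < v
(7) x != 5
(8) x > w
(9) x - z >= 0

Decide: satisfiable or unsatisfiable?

Constraints 1, 6, and 8 give v < w, w < x, x < v. Chaining: v < w < x < v, which forces v < v — impossible.

Unsatisfiable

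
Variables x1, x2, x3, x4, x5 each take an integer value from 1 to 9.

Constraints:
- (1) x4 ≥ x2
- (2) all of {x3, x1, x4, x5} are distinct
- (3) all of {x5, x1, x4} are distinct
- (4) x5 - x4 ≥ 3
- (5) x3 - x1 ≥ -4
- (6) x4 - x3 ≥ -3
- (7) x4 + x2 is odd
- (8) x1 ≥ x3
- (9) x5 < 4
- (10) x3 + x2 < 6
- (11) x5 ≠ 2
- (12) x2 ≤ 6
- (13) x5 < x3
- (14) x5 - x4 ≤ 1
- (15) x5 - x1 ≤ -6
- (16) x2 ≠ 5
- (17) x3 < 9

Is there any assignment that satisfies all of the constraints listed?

Constraints 4, 5, 6, and 15 give x3 − x1 ≥ -4, x1 − x5 ≥ 6, x5 − x4 ≥ 3, x4 − x3 ≥ -3.
Adding all 4 inequalities: the left sides telescope to 0, and the right sides sum to (-4) + 6 + 3 + (-3) = 2. So 0 ≥ 2, which is false.

Unsatisfiable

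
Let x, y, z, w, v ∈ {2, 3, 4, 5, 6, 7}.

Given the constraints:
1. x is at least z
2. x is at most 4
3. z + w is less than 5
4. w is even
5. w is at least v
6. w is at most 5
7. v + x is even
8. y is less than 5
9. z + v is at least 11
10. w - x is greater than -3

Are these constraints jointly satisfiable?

From constraints 1 and 2: z ≤ x ≤ 4. From constraints 5 and 6: v ≤ w ≤ 5. Hence z + v ≤ 9. But constraint 9 requires z + v ≥ 11, and 11 > 9. Contradiction.

Unsatisfiable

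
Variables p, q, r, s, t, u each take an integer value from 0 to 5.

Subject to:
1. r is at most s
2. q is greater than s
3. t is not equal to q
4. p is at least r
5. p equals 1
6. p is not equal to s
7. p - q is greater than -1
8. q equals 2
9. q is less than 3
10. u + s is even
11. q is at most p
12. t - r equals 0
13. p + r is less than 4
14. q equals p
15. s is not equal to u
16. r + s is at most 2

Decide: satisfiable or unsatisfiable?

Unsatisfiable

Constraint 8 fixes q = 2 and constraint 5 fixes p = 1, but constraint 14 requires q = p. Since 2 ≠ 1, contradiction.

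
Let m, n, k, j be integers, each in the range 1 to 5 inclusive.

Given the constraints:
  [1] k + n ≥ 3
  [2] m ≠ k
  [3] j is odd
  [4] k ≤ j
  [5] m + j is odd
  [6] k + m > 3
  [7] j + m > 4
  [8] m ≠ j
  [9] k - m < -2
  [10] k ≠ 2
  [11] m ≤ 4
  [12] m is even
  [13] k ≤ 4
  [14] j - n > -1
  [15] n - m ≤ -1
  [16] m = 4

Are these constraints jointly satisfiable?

Satisfiable

Setting (m, n, k, j) = (4, 3, 1, 3) satisfies everything: constraint 1: k + n = 4; constraint 6: k + m = 5; constraint 7: j + m = 7, and the others follow.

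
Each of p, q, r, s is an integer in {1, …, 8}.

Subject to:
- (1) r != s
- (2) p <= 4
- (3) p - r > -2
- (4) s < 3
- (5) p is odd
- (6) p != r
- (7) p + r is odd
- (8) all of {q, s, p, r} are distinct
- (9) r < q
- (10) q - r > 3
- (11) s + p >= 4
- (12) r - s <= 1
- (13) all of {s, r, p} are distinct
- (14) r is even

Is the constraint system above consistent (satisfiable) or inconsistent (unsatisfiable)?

Satisfiable

The assignment p = 3, q = 8, r = 2, s = 1 works:
  constraint 3 holds since p - r = 1.
  constraint 10 holds since q - r = 6.
The rest check out directly.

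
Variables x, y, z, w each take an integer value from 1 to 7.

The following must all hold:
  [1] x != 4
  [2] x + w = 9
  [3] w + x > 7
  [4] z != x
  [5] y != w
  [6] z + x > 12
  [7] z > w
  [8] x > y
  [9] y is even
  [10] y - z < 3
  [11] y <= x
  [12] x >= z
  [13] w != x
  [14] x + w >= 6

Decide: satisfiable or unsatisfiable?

Setting (x, y, z, w) = (7, 6, 6, 2) satisfies everything: constraint 2: x + w = 9; constraint 3: w + x = 9; constraint 6: z + x = 13, and the others follow.

Satisfiable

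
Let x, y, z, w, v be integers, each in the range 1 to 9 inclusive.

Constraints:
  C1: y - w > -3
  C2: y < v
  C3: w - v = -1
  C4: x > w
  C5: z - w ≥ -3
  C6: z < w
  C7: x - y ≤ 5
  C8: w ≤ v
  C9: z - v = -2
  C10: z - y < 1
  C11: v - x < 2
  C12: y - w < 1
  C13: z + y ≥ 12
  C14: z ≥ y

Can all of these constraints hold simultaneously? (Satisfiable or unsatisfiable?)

Satisfiable

One satisfying assignment is x = 9, y = 7, z = 7, w = 8, v = 9.
For the less obvious constraints — constraint 1: y - w = -1; constraint 3: w - v = -1; constraint 5: z - w = -1 — and the others hold by inspection.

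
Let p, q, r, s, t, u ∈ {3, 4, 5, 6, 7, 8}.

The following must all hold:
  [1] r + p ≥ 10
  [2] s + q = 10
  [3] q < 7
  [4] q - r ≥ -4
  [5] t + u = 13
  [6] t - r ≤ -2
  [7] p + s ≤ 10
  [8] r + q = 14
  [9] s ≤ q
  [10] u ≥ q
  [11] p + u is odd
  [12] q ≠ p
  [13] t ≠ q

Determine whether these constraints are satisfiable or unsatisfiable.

Satisfiable

Setting (p, q, r, s, t, u) = (5, 6, 8, 4, 5, 8) satisfies everything: constraint 1: r + p = 13; constraint 2: s + q = 10; constraint 4: q - r = -2, and the others follow.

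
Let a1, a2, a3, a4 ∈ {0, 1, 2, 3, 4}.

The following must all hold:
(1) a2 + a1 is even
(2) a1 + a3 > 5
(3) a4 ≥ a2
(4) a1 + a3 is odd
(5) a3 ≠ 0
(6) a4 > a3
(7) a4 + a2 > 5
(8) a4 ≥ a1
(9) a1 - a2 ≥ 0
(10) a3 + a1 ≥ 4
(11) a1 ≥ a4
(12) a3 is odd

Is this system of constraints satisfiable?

Satisfiable

One satisfying assignment is a1 = 4, a2 = 4, a3 = 3, a4 = 4.
For the less obvious constraints — constraint 2: a1 + a3 = 7; constraint 7: a4 + a2 = 8; constraint 9: a1 - a2 = 0 — and the others hold by inspection.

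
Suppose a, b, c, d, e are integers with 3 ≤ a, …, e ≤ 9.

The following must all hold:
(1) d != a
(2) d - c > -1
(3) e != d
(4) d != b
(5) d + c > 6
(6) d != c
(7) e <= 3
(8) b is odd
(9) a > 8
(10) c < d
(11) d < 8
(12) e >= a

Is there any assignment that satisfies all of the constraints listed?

From constraint 9: a ≥ 9. From constraints 7 and 12: a ≤ e and e ≤ 3, so a ≤ 3. But 3 < 9, so no value of a works.

Unsatisfiable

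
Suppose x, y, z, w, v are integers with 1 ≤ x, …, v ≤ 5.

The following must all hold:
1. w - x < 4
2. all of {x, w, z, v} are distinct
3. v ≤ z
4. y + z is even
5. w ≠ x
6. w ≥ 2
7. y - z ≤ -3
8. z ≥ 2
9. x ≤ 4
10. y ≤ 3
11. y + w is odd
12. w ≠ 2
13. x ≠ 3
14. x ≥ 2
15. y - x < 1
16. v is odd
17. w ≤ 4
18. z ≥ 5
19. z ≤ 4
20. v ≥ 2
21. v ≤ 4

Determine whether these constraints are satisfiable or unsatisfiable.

Constraints 6, 8, 9, 14, 17, 19, 20, and 21 confine each of x, w, z, v to the 3 values {2, …, 4}.
Constraint 2 requires all 4 of them to be distinct, but only 3 values are available — impossible by the pigeonhole principle.

Unsatisfiable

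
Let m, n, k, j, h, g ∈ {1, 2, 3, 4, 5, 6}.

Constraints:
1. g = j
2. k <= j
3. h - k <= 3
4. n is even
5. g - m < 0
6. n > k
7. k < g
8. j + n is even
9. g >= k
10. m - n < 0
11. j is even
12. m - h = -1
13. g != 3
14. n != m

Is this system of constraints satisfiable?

The assignment m = 5, n = 6, k = 3, j = 4, h = 6, g = 4 works:
  constraint 3 holds since h - k = 3.
  constraint 5 holds since g - m = -1.
  constraint 10 holds since m - n = -1.
The rest check out directly.

Satisfiable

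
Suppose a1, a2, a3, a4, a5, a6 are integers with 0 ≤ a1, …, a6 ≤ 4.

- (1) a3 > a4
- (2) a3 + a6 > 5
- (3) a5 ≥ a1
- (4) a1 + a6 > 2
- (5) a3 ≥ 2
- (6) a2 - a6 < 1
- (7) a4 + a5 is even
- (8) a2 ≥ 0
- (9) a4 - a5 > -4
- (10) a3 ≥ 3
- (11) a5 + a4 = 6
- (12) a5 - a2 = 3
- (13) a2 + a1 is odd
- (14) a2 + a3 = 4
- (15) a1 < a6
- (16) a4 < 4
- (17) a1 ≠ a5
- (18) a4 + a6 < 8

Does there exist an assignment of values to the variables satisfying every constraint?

Try a1 = 0, a2 = 1, a3 = 3, a4 = 2, a5 = 4, a6 = 3.
Check constraint 2: a3 + a6 = 6; constraint 4: a1 + a6 = 3. The remaining constraints are straightforward to verify.

Satisfiable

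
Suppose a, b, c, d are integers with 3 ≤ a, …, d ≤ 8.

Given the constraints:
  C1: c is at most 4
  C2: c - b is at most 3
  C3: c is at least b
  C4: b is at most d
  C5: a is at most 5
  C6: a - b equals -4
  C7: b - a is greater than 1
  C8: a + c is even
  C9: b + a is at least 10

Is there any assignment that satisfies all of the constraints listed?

From constraints 1 and 3: b ≤ c ≤ 4. From constraint 5: a ≤ 5. Hence b + a ≤ 9. But constraint 9 requires b + a ≥ 10, and 10 > 9. Contradiction.

Unsatisfiable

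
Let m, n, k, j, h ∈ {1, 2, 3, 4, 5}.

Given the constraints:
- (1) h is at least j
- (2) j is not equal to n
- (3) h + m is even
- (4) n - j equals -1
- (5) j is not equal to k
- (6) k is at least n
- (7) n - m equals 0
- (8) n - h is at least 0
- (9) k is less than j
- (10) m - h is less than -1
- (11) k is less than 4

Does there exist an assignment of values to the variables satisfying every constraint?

Unsatisfiable

Constraints 1, 6, 8, and 9 give k < j, j ≤ h, h ≤ n, n ≤ k. Chaining: k < j ≤ h ≤ n ≤ k, which forces k < k — impossible.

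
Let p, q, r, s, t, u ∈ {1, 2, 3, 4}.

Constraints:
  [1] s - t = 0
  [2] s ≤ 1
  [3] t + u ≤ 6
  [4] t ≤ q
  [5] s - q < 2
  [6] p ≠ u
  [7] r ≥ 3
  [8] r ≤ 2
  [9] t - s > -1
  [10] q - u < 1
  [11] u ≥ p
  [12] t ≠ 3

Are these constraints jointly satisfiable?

Unsatisfiable

From constraint 7: r ≥ 3. From constraint 8: r ≤ 2. But 2 < 3, so no value of r works.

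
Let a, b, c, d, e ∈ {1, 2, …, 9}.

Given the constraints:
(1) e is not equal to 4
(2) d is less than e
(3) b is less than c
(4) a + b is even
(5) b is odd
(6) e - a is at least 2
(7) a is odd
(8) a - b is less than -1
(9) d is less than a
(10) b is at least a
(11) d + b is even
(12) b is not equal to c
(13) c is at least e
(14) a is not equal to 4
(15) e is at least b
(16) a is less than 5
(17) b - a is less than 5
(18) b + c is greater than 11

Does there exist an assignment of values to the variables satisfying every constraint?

The assignment a = 3, b = 5, c = 9, d = 1, e = 6 works:
  constraint 6 holds since e - a = 3.
  constraint 8 holds since a - b = -2.
  constraint 17 holds since b - a = 2.
The rest check out directly.

Satisfiable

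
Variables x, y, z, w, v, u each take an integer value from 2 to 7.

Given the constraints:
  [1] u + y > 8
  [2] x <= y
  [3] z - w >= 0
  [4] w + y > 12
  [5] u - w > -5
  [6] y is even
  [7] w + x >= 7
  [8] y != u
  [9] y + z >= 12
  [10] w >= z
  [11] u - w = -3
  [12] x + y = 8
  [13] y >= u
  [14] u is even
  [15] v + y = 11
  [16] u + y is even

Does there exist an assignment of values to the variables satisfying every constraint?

Try x = 2, y = 6, z = 7, w = 7, v = 5, u = 4.
Check constraint 1: u + y = 10; constraint 3: z - w = 0; constraint 4: w + y = 13. The remaining constraints are straightforward to verify.

Satisfiable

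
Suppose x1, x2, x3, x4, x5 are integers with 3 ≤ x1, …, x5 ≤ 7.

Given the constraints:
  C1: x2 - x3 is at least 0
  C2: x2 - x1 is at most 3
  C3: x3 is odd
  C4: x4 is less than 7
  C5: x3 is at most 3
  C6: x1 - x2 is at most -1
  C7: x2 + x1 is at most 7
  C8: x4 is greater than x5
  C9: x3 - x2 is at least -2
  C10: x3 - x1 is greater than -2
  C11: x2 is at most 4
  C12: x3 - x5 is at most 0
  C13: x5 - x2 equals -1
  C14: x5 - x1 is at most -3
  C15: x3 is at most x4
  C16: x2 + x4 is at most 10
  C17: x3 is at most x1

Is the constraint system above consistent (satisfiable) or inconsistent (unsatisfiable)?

Constraints 6, 9, 12, and 14 give x2 − x1 ≥ 1, x1 − x5 ≥ 3, x5 − x3 ≥ 0, x3 − x2 ≥ -2.
Adding all 4 inequalities: the left sides telescope to 0, and the right sides sum to 1 + 3 + 0 + (-2) = 2. So 0 ≥ 2, which is false.

Unsatisfiable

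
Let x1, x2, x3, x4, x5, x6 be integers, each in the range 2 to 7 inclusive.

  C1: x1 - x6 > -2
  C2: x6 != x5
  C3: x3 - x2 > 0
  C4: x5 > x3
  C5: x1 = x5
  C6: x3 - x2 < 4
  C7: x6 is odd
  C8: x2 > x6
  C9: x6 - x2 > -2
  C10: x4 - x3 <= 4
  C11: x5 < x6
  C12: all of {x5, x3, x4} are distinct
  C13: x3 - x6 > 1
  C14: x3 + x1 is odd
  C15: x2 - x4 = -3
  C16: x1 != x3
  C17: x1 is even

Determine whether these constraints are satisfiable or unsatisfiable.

Constraints 3, 4, 8, and 11 give x2 < x3, x3 < x5, x5 < x6, x6 < x2. Chaining: x2 < x3 < x5 < x6 < x2, which forces x2 < x2 — impossible.

Unsatisfiable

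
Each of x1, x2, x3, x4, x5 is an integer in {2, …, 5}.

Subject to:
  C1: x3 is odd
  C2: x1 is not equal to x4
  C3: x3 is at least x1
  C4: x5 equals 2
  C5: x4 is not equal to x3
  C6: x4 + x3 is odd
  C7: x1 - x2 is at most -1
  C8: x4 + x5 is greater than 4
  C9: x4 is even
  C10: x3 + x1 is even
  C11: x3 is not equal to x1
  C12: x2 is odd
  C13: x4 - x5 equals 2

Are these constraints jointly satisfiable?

Satisfiable

One satisfying assignment is x1 = 3, x2 = 5, x3 = 5, x4 = 4, x5 = 2.
For the less obvious constraints — constraint 7: x1 - x2 = -2; constraint 8: x4 + x5 = 6; constraint 13: x4 - x5 = 2 — and the others hold by inspection.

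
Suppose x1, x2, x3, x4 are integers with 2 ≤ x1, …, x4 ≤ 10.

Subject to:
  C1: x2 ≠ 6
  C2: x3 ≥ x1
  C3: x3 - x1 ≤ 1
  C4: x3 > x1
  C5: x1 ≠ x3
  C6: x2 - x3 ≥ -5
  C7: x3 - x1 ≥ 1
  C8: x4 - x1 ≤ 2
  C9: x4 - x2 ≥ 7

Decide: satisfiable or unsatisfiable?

Unsatisfiable

Constraints 6, 7, 8, and 9 give x4 − x2 ≥ 7, x2 − x3 ≥ -5, x3 − x1 ≥ 1, x1 − x4 ≥ -2.
Adding all 4 inequalities: the left sides telescope to 0, and the right sides sum to 7 + (-5) + 1 + (-2) = 1. So 0 ≥ 1, which is false.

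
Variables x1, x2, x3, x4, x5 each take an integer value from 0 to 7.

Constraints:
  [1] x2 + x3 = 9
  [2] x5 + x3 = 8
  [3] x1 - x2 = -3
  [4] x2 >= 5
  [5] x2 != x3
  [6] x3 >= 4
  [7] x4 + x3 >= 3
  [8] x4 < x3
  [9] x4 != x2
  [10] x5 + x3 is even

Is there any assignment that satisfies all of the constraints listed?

Take x1 = 2, x2 = 5, x3 = 4, x4 = 2, x5 = 4. Then constraint 1: x2 + x3 = 9; constraint 2: x5 + x3 = 8, and every other listed constraint is also met.

Satisfiable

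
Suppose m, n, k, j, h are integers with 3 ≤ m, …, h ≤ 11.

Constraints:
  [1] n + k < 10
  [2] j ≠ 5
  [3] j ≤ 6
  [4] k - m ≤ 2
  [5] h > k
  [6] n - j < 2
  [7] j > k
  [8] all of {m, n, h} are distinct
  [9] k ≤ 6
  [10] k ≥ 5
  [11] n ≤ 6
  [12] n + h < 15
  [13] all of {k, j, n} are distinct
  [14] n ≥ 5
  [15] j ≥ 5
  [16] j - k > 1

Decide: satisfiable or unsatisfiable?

Constraints 3, 9, 10, 11, 14, and 15 confine each of k, j, n to the 2 values {5, 6}.
Constraint 13 requires all 3 of them to be distinct, but only 2 values are available — impossible by the pigeonhole principle.

Unsatisfiable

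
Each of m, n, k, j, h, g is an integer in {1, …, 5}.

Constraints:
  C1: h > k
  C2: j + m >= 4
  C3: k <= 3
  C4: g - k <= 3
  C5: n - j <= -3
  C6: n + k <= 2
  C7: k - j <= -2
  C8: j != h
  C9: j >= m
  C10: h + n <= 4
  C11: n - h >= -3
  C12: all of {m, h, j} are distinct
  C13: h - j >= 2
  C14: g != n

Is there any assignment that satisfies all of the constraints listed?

Unsatisfiable

Constraints 5, 11, and 13 give j − n ≥ 3, n − h ≥ -3, h − j ≥ 2.
Adding all 3 inequalities: the left sides telescope to 0, and the right sides sum to 3 + (-3) + 2 = 2. So 0 ≥ 2, which is false.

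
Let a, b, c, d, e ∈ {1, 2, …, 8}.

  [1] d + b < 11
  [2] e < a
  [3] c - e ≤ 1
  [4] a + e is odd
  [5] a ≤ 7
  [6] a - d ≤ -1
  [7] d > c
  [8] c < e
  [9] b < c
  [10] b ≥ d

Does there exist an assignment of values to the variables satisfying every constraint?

Constraints 2, 6, 8, 9, and 10 give e < a, a < d, d ≤ b, b < c, c < e. Chaining: e < a < d ≤ b < c < e, which forces e < e — impossible.

Unsatisfiable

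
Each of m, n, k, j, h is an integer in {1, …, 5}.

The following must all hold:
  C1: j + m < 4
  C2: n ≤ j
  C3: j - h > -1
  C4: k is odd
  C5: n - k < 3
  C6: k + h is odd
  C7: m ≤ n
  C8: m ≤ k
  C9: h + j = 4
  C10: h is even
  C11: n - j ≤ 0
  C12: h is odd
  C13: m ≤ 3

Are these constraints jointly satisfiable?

Constraint 4 makes k odd and constraint 12 makes h odd, so k + h must be even. Constraint 6 says k + h is odd — contradiction.

Unsatisfiable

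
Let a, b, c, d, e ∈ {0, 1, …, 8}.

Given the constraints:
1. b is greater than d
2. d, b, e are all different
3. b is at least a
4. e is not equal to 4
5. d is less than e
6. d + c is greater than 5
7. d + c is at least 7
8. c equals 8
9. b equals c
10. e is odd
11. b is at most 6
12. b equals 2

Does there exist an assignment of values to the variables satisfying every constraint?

Unsatisfiable

Constraint 12 fixes b = 2 and constraint 8 fixes c = 8, but constraint 9 requires b = c. Since 2 ≠ 8, contradiction.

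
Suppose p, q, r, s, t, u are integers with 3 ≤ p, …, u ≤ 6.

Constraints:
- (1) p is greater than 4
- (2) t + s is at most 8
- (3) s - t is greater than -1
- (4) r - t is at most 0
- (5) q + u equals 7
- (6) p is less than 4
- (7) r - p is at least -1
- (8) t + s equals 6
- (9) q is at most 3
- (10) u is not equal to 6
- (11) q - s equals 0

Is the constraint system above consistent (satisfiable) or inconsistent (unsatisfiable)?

Unsatisfiable

From constraint 1: p ≥ 5. From constraint 6: p ≤ 3. But 3 < 5, so no value of p works.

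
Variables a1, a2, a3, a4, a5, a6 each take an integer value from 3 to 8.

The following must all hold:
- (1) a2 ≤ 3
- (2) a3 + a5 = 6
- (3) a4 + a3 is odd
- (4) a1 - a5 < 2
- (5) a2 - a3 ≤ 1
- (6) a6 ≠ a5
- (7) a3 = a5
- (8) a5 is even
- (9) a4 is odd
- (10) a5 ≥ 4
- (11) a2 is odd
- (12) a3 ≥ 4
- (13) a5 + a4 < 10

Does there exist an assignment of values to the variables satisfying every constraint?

Unsatisfiable

From constraint 12: a3 ≥ 4. From constraint 10: a5 ≥ 4. Hence a3 + a5 ≥ 8. But constraint 2 requires a3 + a5 = 6, and 6 < 8. Contradiction.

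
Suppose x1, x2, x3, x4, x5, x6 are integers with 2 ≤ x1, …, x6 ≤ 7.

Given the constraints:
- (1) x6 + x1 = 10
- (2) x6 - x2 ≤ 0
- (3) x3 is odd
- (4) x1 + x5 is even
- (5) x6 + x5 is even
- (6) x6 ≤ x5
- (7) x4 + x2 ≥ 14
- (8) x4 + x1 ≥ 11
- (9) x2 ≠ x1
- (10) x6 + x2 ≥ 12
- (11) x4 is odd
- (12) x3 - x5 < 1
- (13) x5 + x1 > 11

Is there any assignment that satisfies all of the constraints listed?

Satisfiable

Try x1 = 5, x2 = 7, x3 = 7, x4 = 7, x5 = 7, x6 = 5.
Check constraint 1: x6 + x1 = 10; constraint 2: x6 - x2 = -2. The remaining constraints are straightforward to verify.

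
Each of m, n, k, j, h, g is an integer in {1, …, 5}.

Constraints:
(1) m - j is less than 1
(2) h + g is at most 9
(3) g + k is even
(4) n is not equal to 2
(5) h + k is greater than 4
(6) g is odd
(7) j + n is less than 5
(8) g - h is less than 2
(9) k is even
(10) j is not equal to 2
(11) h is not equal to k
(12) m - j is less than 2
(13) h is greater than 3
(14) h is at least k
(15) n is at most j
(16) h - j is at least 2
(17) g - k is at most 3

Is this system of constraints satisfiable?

Unsatisfiable

Constraint 6 makes g odd and constraint 9 makes k even, so g + k must be odd. Constraint 3 says g + k is even — contradiction.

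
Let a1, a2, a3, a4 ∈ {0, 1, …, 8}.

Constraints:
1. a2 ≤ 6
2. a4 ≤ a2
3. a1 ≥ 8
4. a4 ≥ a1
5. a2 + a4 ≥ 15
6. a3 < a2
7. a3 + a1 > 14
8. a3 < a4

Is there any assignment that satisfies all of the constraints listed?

Unsatisfiable

From constraints 3 and 4: a4 ≥ a1 and a1 ≥ 8, so a4 ≥ 8. From constraints 1 and 2: a4 ≤ a2 and a2 ≤ 6, so a4 ≤ 6. But 6 < 8, so no value of a4 works.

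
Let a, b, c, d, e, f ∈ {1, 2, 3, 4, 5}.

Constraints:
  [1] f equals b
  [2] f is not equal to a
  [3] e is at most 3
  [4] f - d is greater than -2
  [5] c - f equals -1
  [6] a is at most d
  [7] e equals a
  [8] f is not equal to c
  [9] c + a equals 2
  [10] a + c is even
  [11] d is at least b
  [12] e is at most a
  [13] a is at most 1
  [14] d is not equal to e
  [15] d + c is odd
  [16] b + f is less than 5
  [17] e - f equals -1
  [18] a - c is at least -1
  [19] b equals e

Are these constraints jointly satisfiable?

From constraints 1, 7, and 19, f = b = e = a, so f = a. But constraint 2 says f ≠ a. Contradiction.

Unsatisfiable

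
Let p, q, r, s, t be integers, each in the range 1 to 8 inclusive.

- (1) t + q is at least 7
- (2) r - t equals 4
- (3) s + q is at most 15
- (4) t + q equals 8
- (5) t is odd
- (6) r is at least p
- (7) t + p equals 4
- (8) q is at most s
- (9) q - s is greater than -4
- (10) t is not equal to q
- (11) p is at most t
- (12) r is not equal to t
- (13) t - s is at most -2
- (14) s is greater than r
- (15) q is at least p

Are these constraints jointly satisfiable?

Try p = 1, q = 5, r = 7, s = 8, t = 3.
Check constraint 1: t + q = 8; constraint 2: r - t = 4; constraint 3: s + q = 13. The remaining constraints are straightforward to verify.

Satisfiable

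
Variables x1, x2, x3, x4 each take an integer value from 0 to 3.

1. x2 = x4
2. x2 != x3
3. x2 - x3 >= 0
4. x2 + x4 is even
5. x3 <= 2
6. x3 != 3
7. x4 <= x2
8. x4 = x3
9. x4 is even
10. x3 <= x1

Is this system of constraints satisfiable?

From constraints 1 and 8, x2 = x4 = x3, so x2 = x3. But constraint 2 says x2 ≠ x3. Contradiction.

Unsatisfiable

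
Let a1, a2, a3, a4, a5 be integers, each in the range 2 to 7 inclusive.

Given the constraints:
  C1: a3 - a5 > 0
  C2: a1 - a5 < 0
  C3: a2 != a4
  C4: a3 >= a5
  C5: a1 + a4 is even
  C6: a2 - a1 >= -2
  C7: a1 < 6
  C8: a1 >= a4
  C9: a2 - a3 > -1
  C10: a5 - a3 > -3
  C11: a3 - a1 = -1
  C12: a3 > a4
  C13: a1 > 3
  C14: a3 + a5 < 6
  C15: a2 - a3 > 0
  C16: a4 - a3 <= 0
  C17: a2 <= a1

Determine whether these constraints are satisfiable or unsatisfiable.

Unsatisfiable

Constraints 1, 2, 15, and 17 give a2 ≤ a1, a1 < a5, a5 < a3, a3 < a2. Chaining: a2 ≤ a1 < a5 < a3 < a2, which forces a2 < a2 — impossible.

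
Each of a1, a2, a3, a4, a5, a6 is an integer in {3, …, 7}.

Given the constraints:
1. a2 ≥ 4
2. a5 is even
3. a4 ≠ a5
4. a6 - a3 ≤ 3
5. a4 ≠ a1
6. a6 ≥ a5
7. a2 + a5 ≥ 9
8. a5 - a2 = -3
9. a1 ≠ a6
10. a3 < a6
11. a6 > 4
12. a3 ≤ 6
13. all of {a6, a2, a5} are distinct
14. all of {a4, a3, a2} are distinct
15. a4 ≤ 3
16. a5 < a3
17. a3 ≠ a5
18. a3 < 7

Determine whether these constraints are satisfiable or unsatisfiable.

Satisfiable

Setting (a1, a2, a3, a4, a5, a6) = (4, 7, 5, 3, 4, 6) satisfies everything: constraint 4: a6 - a3 = 1; constraint 7: a2 + a5 = 11, and the others follow.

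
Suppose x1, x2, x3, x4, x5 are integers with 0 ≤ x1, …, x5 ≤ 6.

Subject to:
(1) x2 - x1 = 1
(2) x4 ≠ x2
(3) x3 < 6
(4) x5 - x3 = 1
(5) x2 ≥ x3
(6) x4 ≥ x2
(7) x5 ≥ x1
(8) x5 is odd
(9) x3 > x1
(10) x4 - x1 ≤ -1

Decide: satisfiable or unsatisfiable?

Constraints 5, 6, 9, and 10 give x3 ≤ x2, x2 ≤ x4, x4 < x1, x1 < x3. Chaining: x3 ≤ x2 ≤ x4 < x1 < x3, which forces x3 < x3 — impossible.

Unsatisfiable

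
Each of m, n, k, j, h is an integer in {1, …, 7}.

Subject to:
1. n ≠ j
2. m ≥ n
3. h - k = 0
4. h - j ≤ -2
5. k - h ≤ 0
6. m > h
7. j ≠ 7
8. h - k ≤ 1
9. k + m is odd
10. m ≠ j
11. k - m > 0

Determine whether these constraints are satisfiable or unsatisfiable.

Constraints 5, 6, and 11 give h < m, m < k, k ≤ h. Chaining: h < m < k ≤ h, which forces h < h — impossible.

Unsatisfiable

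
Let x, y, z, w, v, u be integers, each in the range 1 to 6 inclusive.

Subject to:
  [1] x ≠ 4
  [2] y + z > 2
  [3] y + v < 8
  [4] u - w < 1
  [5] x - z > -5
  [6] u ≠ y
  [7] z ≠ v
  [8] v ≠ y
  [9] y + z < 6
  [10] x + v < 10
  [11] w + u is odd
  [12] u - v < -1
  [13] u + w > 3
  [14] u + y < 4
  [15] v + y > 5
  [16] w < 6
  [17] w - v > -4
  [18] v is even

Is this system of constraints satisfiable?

Setting (x, y, z, w, v, u) = (1, 1, 3, 3, 6, 2) satisfies everything: constraint 2: y + z = 4; constraint 3: y + v = 7, and the others follow.

Satisfiable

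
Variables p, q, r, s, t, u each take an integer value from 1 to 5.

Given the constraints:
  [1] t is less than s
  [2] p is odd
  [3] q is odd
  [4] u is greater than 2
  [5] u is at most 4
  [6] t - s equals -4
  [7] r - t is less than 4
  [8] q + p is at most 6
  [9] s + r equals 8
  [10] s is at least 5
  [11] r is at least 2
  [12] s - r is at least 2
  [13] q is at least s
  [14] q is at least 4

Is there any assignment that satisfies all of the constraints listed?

Take p = 1, q = 5, r = 3, s = 5, t = 1, u = 4. Then constraint 6: t - s = -4; constraint 7: r - t = 2, and every other listed constraint is also met.

Satisfiable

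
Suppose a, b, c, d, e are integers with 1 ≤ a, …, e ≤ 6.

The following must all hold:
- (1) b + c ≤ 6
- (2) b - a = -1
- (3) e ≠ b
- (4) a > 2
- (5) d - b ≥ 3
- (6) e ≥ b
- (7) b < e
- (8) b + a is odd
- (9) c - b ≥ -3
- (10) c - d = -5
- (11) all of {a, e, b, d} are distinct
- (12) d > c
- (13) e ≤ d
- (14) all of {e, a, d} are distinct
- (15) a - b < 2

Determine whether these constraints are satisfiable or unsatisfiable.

Take a = 3, b = 2, c = 1, d = 6, e = 4. Then constraint 1: b + c = 3; constraint 2: b - a = -1, and every other listed constraint is also met.

Satisfiable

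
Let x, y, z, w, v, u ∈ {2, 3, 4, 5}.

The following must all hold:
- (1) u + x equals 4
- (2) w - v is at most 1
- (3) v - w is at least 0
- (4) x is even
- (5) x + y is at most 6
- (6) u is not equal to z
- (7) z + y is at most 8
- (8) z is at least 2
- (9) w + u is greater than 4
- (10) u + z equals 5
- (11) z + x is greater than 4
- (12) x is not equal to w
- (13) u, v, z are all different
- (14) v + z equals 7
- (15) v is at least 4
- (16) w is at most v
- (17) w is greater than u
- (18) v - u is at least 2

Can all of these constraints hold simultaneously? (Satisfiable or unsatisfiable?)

Setting (x, y, z, w, v, u) = (2, 3, 3, 3, 4, 2) satisfies everything: constraint 1: u + x = 4; constraint 2: w - v = -1, and the others follow.

Satisfiable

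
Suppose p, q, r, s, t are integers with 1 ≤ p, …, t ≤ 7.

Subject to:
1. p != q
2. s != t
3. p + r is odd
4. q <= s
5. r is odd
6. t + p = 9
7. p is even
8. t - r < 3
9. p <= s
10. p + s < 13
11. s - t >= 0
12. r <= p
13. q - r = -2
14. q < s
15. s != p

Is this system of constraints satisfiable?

Satisfiable

Try p = 4, q = 1, r = 3, s = 7, t = 5.
Check constraint 6: t + p = 9; constraint 8: t - r = 2. The remaining constraints are straightforward to verify.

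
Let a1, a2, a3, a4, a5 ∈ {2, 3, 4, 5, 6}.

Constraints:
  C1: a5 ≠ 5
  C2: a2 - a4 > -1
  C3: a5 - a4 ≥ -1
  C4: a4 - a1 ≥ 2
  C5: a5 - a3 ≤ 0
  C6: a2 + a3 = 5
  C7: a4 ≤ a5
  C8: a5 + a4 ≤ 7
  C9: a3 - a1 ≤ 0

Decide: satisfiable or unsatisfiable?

Unsatisfiable

Constraints 3, 4, 5, and 9 give a3 − a5 ≥ 0, a5 − a4 ≥ -1, a4 − a1 ≥ 2, a1 − a3 ≥ 0.
Adding all 4 inequalities: the left sides telescope to 0, and the right sides sum to 0 + (-1) + 2 + 0 = 1. So 0 ≥ 1, which is false.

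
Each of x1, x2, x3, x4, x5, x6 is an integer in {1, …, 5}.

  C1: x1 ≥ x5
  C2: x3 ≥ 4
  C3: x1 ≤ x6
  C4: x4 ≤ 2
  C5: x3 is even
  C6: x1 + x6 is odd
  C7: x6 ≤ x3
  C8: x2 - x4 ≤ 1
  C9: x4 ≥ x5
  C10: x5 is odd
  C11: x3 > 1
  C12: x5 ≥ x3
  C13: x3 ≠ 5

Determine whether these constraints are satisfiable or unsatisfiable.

Unsatisfiable

From constraints 2 and 12: x5 ≥ x3 and x3 ≥ 4, so x5 ≥ 4. From constraints 4 and 9: x5 ≤ x4 and x4 ≤ 2, so x5 ≤ 2. But 2 < 4, so no value of x5 works.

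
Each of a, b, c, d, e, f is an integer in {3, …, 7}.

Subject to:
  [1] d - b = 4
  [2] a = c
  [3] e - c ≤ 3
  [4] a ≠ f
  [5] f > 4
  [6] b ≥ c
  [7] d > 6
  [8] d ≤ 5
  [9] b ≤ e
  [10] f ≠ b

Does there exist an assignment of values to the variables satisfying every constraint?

Unsatisfiable

From constraint 7: d ≥ 7. From constraint 8: d ≤ 5. But 5 < 7, so no value of d works.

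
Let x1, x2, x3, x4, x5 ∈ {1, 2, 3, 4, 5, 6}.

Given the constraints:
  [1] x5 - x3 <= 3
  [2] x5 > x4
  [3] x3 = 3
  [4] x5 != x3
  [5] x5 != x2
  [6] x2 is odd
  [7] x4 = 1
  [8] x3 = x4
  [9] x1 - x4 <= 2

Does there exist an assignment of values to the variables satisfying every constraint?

Constraint 3 fixes x3 = 3 and constraint 7 fixes x4 = 1, but constraint 8 requires x3 = x4. Since 3 ≠ 1, contradiction.

Unsatisfiable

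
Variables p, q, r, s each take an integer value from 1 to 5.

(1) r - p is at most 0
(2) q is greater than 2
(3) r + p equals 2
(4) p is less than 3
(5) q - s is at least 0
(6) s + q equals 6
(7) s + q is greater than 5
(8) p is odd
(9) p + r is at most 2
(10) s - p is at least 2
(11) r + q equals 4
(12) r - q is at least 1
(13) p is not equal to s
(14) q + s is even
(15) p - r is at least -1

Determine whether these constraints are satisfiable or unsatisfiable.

Unsatisfiable

Constraints 5, 10, 12, and 15 give q − s ≥ 0, s − p ≥ 2, p − r ≥ -1, r − q ≥ 1.
Adding all 4 inequalities: the left sides telescope to 0, and the right sides sum to 0 + 2 + (-1) + 1 = 2. So 0 ≥ 2, which is false.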